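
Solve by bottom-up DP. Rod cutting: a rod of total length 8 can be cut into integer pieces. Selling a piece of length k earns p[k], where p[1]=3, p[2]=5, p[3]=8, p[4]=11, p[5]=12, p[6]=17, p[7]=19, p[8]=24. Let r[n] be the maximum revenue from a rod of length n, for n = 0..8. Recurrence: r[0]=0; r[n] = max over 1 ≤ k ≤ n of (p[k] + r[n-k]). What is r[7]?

21

   n    0    1    2    3    4    5    6    7    8
r[n]    0    3    6    9   12   15   18   21   24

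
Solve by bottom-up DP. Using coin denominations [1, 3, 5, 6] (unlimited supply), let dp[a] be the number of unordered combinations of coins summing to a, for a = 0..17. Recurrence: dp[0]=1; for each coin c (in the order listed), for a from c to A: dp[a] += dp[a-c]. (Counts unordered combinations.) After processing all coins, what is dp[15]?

21

after  coin     0     1     2     3     4     5     6     7     8     9    10    11    12    13    14    15    16    17
          1     1     1     1     1     1     1     1     1     1     1     1     1     1     1     1     1     1     1
          3     1     1     1     2     2     2     3     3     3     4     4     4     5     5     5     6     6     6
          5     1     1     1     2     2     3     4     4     5     6     7     8     9    10    11    13    14    15
          6     1     1     1     2     2     3     5     5     6     8     9    11    14    15    17    21    23    26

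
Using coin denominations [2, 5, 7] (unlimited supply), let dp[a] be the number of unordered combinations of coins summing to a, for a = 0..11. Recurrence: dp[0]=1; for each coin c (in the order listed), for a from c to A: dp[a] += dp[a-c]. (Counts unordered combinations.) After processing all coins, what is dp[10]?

after  coin     0     1     2     3     4     5     6     7     8     9    10    11
          2     1     0     1     0     1     0     1     0     1     0     1     0
          5     1     0     1     0     1     1     1     1     1     1     2     1
          7     1     0     1     0     1     1     1     2     1     2     2     2

2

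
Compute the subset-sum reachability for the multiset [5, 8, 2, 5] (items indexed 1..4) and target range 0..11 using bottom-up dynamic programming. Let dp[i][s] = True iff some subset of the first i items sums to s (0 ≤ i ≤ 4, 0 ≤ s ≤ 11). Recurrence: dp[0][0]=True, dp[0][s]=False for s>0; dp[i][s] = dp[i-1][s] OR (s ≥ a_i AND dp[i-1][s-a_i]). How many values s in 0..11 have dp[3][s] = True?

6

i\s   0   1   2   3   4   5   6   7   8   9  10  11
  0   T   F   F   F   F   F   F   F   F   F   F   F
  1   T   F   F   F   F   T   F   F   F   F   F   F
  2   T   F   F   F   F   T   F   F   T   F   F   F
  3   T   F   T   F   F   T   F   T   T   F   T   F
  4   T   F   T   F   F   T   F   T   T   F   T   F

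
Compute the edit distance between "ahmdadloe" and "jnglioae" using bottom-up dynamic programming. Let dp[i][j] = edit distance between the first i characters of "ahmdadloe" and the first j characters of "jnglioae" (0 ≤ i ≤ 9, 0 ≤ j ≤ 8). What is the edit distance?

8

   ''  j  n  g  l  i  o  a  e
''  0  1  2  3  4  5  6  7  8
 a  1  1  2  3  4  5  6  6  7
 h  2  2  2  3  4  5  6  7  7
 m  3  3  3  3  4  5  6  7  8
 d  4  4  4  4  4  5  6  7  8
 a  5  5  5  5  5  5  6  6  7
 d  6  6  6  6  6  6  6  7  7
 l  7  7  7  7  6  7  7  7  8
 o  8  8  8  8  7  7  7  8  8
 e  9  9  9  9  8  8  8  8  8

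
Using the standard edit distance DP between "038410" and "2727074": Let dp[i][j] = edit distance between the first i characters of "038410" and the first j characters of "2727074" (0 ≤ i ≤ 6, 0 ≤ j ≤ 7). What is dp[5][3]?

   ''  2  7  2  7  0  7  4
''  0  1  2  3  4  5  6  7
 0  1  1  2  3  4  4  5  6
 3  2  2  2  3  4  5  5  6
 8  3  3  3  3  4  5  6  6
 4  4  4  4  4  4  5  6  6
 1  5  5  5  5  5  5  6  7
 0  6  6  6  6  6  5  6  7

5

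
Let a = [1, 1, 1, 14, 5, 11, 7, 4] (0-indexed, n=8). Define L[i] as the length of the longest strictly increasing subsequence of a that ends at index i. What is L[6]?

   i    0    1    2    3    4    5    6    7
a[i]    1    1    1   14    5   11    7    4
L[i]    1    1    1    2    2    3    3    2

3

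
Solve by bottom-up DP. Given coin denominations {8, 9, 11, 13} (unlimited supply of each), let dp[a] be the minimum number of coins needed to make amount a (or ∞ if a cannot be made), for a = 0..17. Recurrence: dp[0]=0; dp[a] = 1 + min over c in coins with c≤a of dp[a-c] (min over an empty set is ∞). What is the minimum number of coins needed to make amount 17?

2

 a  0  1  2  3  4  5  6  7  8  9 10 11 12 13 14 15 16 17
dp  0  -  -  -  -  -  -  -  1  1  -  1  -  1  -  -  2  2
(- denotes ∞ / unreachable)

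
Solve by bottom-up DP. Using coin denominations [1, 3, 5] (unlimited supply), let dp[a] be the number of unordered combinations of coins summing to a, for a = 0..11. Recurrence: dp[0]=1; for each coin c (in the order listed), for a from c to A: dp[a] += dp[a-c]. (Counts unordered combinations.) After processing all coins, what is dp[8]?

5

after  coin     0     1     2     3     4     5     6     7     8     9    10    11
          1     1     1     1     1     1     1     1     1     1     1     1     1
          3     1     1     1     2     2     2     3     3     3     4     4     4
          5     1     1     1     2     2     3     4     4     5     6     7     8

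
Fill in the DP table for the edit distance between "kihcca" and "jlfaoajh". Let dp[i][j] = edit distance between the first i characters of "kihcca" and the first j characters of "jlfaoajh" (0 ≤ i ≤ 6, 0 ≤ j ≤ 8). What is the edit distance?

7

   ''  j  l  f  a  o  a  j  h
''  0  1  2  3  4  5  6  7  8
 k  1  1  2  3  4  5  6  7  8
 i  2  2  2  3  4  5  6  7  8
 h  3  3  3  3  4  5  6  7  7
 c  4  4  4  4  4  5  6  7  8
 c  5  5  5  5  5  5  6  7  8
 a  6  6  6  6  5  6  5  6  7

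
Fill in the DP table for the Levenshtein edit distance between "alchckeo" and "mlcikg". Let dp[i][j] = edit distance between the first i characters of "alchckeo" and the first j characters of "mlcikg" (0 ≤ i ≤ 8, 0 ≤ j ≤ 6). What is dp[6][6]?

   ''  m  l  c  i  k  g
''  0  1  2  3  4  5  6
 a  1  1  2  3  4  5  6
 l  2  2  1  2  3  4  5
 c  3  3  2  1  2  3  4
 h  4  4  3  2  2  3  4
 c  5  5  4  3  3  3  4
 k  6  6  5  4  4  3  4
 e  7  7  6  5  5  4  4
 o  8  8  7  6  6  5  5

4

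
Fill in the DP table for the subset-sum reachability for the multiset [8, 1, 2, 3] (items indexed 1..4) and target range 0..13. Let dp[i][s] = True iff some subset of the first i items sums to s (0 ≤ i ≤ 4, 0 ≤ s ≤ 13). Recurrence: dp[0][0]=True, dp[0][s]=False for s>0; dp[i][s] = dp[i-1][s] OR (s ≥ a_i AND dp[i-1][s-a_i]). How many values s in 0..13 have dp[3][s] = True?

8

i\s   0   1   2   3   4   5   6   7   8   9  10  11  12  13
  0   T   F   F   F   F   F   F   F   F   F   F   F   F   F
  1   T   F   F   F   F   F   F   F   T   F   F   F   F   F
  2   T   T   F   F   F   F   F   F   T   T   F   F   F   F
  3   T   T   T   T   F   F   F   F   T   T   T   T   F   F
  4   T   T   T   T   T   T   T   F   T   T   T   T   T   T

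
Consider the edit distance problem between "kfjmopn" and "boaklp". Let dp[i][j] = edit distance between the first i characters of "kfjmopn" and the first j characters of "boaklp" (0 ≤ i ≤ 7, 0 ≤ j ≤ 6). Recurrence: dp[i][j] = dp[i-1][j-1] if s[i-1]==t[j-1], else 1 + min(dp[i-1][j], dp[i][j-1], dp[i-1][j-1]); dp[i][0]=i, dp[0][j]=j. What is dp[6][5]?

   ''  b  o  a  k  l  p
''  0  1  2  3  4  5  6
 k  1  1  2  3  3  4  5
 f  2  2  2  3  4  4  5
 j  3  3  3  3  4  5  5
 m  4  4  4  4  4  5  6
 o  5  5  4  5  5  5  6
 p  6  6  5  5  6  6  5
 n  7  7  6  6  6  7  6

6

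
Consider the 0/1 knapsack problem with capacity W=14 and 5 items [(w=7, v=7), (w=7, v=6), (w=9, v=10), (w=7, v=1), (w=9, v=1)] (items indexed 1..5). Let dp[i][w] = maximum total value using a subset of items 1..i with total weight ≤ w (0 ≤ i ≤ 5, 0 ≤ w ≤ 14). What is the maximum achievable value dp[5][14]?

i\w   0   1   2   3   4   5   6   7   8   9  10  11  12  13  14
  0   0   0   0   0   0   0   0   0   0   0   0   0   0   0   0
  1   0   0   0   0   0   0   0   7   7   7   7   7   7   7   7
  2   0   0   0   0   0   0   0   7   7   7   7   7   7   7  13
  3   0   0   0   0   0   0   0   7   7  10  10  10  10  10  13
  4   0   0   0   0   0   0   0   7   7  10  10  10  10  10  13
  5   0   0   0   0   0   0   0   7   7  10  10  10  10  10  13

13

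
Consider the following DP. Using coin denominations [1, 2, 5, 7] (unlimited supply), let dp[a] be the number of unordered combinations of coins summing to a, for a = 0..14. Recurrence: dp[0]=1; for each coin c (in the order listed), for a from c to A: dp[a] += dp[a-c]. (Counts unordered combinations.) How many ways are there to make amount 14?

23

after  coin     0     1     2     3     4     5     6     7     8     9    10    11    12    13    14
          1     1     1     1     1     1     1     1     1     1     1     1     1     1     1     1
          2     1     1     2     2     3     3     4     4     5     5     6     6     7     7     8
          5     1     1     2     2     3     4     5     6     7     8    10    11    13    14    16
          7     1     1     2     2     3     4     5     7     8    10    12    14    17    19    23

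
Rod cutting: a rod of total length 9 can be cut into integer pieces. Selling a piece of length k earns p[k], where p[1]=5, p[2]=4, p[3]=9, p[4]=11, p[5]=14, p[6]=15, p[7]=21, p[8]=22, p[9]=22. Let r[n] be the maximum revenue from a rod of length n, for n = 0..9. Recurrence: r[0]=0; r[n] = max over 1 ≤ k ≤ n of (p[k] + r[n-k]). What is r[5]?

   n    0    1    2    3    4    5    6    7    8    9
r[n]    0    5   10   15   20   25   30   35   40   45

25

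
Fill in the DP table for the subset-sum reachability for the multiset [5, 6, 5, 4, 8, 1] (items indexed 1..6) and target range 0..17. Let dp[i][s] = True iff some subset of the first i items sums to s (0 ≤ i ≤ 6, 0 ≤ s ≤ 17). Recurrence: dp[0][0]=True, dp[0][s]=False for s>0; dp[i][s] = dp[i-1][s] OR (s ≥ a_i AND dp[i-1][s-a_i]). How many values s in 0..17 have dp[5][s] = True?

14

i\s   0   1   2   3   4   5   6   7   8   9  10  11  12  13  14  15  16  17
  0   T   F   F   F   F   F   F   F   F   F   F   F   F   F   F   F   F   F
  1   T   F   F   F   F   T   F   F   F   F   F   F   F   F   F   F   F   F
  2   T   F   F   F   F   T   T   F   F   F   F   T   F   F   F   F   F   F
  3   T   F   F   F   F   T   T   F   F   F   T   T   F   F   F   F   T   F
  4   T   F   F   F   T   T   T   F   F   T   T   T   F   F   T   T   T   F
  5   T   F   F   F   T   T   T   F   T   T   T   T   T   T   T   T   T   T
  6   T   T   F   F   T   T   T   T   T   T   T   T   T   T   T   T   T   T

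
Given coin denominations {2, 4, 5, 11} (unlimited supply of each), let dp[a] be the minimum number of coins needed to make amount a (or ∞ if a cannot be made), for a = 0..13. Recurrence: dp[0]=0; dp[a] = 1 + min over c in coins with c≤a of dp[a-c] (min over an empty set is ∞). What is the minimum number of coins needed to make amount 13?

2

 a  0  1  2  3  4  5  6  7  8  9 10 11 12 13
dp  0  -  1  -  1  1  2  2  2  2  2  1  3  2
(- denotes ∞ / unreachable)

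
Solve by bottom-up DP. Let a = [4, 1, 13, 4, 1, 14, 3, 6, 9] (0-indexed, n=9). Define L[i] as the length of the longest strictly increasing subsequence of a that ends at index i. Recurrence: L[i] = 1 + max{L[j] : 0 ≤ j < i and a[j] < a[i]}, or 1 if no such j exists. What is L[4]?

1

   i    0    1    2    3    4    5    6    7    8
a[i]    4    1   13    4    1   14    3    6    9
L[i]    1    1    2    2    1    3    2    3    4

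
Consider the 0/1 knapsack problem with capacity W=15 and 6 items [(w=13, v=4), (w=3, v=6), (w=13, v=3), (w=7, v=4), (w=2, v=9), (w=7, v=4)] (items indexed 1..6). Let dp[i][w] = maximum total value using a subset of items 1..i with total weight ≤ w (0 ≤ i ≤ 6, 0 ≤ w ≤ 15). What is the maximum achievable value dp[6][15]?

i\w   0   1   2   3   4   5   6   7   8   9  10  11  12  13  14  15
  0   0   0   0   0   0   0   0   0   0   0   0   0   0   0   0   0
  1   0   0   0   0   0   0   0   0   0   0   0   0   0   4   4   4
  2   0   0   0   6   6   6   6   6   6   6   6   6   6   6   6   6
  3   0   0   0   6   6   6   6   6   6   6   6   6   6   6   6   6
  4   0   0   0   6   6   6   6   6   6   6  10  10  10  10  10  10
  5   0   0   9   9   9  15  15  15  15  15  15  15  19  19  19  19
  6   0   0   9   9   9  15  15  15  15  15  15  15  19  19  19  19

19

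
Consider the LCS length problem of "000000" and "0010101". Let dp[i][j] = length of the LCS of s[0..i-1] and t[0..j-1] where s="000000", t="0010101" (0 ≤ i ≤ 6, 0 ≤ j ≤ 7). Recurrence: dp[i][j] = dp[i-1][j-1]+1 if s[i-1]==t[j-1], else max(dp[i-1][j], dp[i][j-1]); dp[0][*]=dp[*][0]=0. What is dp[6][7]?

4

   ''  0  0  1  0  1  0  1
''  0  0  0  0  0  0  0  0
 0  0  1  1  1  1  1  1  1
 0  0  1  2  2  2  2  2  2
 0  0  1  2  2  3  3  3  3
 0  0  1  2  2  3  3  4  4
 0  0  1  2  2  3  3  4  4
 0  0  1  2  2  3  3  4  4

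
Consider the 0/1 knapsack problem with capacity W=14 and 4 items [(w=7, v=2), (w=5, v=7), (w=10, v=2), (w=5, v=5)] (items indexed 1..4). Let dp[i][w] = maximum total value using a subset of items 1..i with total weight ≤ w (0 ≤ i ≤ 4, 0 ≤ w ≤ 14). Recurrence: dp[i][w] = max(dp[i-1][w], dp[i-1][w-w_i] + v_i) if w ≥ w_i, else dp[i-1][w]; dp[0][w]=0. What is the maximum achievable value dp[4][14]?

12

i\w   0   1   2   3   4   5   6   7   8   9  10  11  12  13  14
  0   0   0   0   0   0   0   0   0   0   0   0   0   0   0   0
  1   0   0   0   0   0   0   0   2   2   2   2   2   2   2   2
  2   0   0   0   0   0   7   7   7   7   7   7   7   9   9   9
  3   0   0   0   0   0   7   7   7   7   7   7   7   9   9   9
  4   0   0   0   0   0   7   7   7   7   7  12  12  12  12  12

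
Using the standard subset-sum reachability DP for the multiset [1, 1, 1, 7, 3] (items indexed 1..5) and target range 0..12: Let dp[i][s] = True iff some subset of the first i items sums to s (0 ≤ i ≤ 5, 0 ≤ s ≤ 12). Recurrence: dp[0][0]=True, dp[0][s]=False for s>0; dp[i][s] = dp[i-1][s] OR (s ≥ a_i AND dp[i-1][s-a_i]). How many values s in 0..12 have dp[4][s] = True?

i\s   0   1   2   3   4   5   6   7   8   9  10  11  12
  0   T   F   F   F   F   F   F   F   F   F   F   F   F
  1   T   T   F   F   F   F   F   F   F   F   F   F   F
  2   T   T   T   F   F   F   F   F   F   F   F   F   F
  3   T   T   T   T   F   F   F   F   F   F   F   F   F
  4   T   T   T   T   F   F   F   T   T   T   T   F   F
  5   T   T   T   T   T   T   T   T   T   T   T   T   T

8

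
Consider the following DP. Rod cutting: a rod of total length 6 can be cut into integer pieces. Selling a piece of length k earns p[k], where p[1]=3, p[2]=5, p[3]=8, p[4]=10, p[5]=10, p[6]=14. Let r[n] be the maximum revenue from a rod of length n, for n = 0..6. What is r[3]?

9

   n    0    1    2    3    4    5    6
r[n]    0    3    6    9   12   15   18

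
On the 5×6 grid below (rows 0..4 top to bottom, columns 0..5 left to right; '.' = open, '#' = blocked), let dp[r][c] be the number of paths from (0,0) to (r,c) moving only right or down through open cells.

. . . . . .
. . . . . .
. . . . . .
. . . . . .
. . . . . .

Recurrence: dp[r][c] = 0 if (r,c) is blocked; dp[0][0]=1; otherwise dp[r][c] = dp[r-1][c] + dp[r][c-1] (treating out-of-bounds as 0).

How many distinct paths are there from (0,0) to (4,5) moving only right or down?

126

r\c   0   1   2   3   4   5
  0   1   1   1   1   1   1
  1   1   2   3   4   5   6
  2   1   3   6  10  15  21
  3   1   4  10  20  35  56
  4   1   5  15  35  70 126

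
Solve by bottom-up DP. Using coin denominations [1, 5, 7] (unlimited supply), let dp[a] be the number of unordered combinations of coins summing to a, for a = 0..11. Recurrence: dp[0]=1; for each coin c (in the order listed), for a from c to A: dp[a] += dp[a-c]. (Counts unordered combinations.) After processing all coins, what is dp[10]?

4

after  coin     0     1     2     3     4     5     6     7     8     9    10    11
          1     1     1     1     1     1     1     1     1     1     1     1     1
          5     1     1     1     1     1     2     2     2     2     2     3     3
          7     1     1     1     1     1     2     2     3     3     3     4     4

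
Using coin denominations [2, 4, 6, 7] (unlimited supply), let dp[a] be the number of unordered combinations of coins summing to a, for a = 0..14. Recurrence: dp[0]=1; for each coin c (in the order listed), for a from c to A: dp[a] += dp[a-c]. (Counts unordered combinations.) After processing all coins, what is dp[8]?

4

after  coin     0     1     2     3     4     5     6     7     8     9    10    11    12    13    14
          2     1     0     1     0     1     0     1     0     1     0     1     0     1     0     1
          4     1     0     1     0     2     0     2     0     3     0     3     0     4     0     4
          6     1     0     1     0     2     0     3     0     4     0     5     0     7     0     8
          7     1     0     1     0     2     0     3     1     4     1     5     2     7     3     9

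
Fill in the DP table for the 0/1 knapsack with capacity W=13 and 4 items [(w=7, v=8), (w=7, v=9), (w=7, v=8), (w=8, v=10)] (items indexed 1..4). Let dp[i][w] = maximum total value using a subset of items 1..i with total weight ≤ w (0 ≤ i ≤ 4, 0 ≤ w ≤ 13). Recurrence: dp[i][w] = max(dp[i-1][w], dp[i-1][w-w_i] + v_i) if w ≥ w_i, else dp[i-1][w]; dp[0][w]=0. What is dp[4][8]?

i\w   0   1   2   3   4   5   6   7   8   9  10  11  12  13
  0   0   0   0   0   0   0   0   0   0   0   0   0   0   0
  1   0   0   0   0   0   0   0   8   8   8   8   8   8   8
  2   0   0   0   0   0   0   0   9   9   9   9   9   9   9
  3   0   0   0   0   0   0   0   9   9   9   9   9   9   9
  4   0   0   0   0   0   0   0   9  10  10  10  10  10  10

10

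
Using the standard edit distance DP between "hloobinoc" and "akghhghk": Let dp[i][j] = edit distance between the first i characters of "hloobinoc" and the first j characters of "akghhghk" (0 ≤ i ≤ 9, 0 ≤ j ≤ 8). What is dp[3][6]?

   ''  a  k  g  h  h  g  h  k
''  0  1  2  3  4  5  6  7  8
 h  1  1  2  3  3  4  5  6  7
 l  2  2  2  3  4  4  5  6  7
 o  3  3  3  3  4  5  5  6  7
 o  4  4  4  4  4  5  6  6  7
 b  5  5  5  5  5  5  6  7  7
 i  6  6  6  6  6  6  6  7  8
 n  7  7  7  7  7  7  7  7  8
 o  8  8  8  8  8  8  8  8  8
 c  9  9  9  9  9  9  9  9  9

5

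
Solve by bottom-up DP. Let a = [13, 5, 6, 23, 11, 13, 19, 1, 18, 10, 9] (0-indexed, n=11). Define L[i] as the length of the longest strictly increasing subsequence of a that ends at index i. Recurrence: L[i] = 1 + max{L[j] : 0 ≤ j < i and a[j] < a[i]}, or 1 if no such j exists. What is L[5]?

4

   i    0    1    2    3    4    5    6    7    8    9   10
a[i]   13    5    6   23   11   13   19    1   18   10    9
L[i]    1    1    2    3    3    4    5    1    5    3    3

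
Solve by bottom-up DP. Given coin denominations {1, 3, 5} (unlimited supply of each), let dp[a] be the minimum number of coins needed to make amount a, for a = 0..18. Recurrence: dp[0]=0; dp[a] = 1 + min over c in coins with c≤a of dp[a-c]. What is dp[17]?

5

 a  0  1  2  3  4  5  6  7  8  9 10 11 12 13 14 15 16 17 18
dp  0  1  2  1  2  1  2  3  2  3  2  3  4  3  4  3  4  5  4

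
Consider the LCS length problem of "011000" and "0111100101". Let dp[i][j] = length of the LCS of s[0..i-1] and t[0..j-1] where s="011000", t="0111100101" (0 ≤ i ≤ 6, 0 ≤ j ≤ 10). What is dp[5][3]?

   ''  0  1  1  1  1  0  0  1  0  1
''  0  0  0  0  0  0  0  0  0  0  0
 0  0  1  1  1  1  1  1  1  1  1  1
 1  0  1  2  2  2  2  2  2  2  2  2
 1  0  1  2  3  3  3  3  3  3  3  3
 0  0  1  2  3  3  3  4  4  4  4  4
 0  0  1  2  3  3  3  4  5  5  5  5
 0  0  1  2  3  3  3  4  5  5  6  6

3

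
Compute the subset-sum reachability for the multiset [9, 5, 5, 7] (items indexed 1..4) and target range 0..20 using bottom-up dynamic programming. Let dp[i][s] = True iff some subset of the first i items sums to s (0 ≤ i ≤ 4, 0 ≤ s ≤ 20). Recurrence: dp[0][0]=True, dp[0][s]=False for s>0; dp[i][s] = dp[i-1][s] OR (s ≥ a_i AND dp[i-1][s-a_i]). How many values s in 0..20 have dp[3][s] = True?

i\s   0   1   2   3   4   5   6   7   8   9  10  11  12  13  14  15  16  17  18  19  20
  0   T   F   F   F   F   F   F   F   F   F   F   F   F   F   F   F   F   F   F   F   F
  1   T   F   F   F   F   F   F   F   F   T   F   F   F   F   F   F   F   F   F   F   F
  2   T   F   F   F   F   T   F   F   F   T   F   F   F   F   T   F   F   F   F   F   F
  3   T   F   F   F   F   T   F   F   F   T   T   F   F   F   T   F   F   F   F   T   F
  4   T   F   F   F   F   T   F   T   F   T   T   F   T   F   T   F   T   T   F   T   F

6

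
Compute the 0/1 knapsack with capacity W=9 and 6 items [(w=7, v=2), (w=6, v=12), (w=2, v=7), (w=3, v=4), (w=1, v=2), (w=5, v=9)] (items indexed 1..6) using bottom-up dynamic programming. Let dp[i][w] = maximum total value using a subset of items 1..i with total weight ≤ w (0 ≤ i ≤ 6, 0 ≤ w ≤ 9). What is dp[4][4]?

i\w   0   1   2   3   4   5   6   7   8   9
  0   0   0   0   0   0   0   0   0   0   0
  1   0   0   0   0   0   0   0   2   2   2
  2   0   0   0   0   0   0  12  12  12  12
  3   0   0   7   7   7   7  12  12  19  19
  4   0   0   7   7   7  11  12  12  19  19
  5   0   2   7   9   9  11  13  14  19  21
  6   0   2   7   9   9  11  13  16  19  21

7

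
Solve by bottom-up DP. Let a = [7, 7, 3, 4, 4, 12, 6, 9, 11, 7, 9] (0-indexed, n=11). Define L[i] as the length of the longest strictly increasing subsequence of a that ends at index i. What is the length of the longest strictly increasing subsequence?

5

   i    0    1    2    3    4    5    6    7    8    9   10
a[i]    7    7    3    4    4   12    6    9   11    7    9
L[i]    1    1    1    2    2    3    3    4    5    4    5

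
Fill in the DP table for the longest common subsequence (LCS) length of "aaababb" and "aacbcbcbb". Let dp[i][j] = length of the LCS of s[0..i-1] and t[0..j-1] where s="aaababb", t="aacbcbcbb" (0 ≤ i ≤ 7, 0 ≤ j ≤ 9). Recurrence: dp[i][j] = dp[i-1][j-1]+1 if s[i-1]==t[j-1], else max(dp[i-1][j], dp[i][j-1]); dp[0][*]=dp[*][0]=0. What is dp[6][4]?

3

   ''  a  a  c  b  c  b  c  b  b
''  0  0  0  0  0  0  0  0  0  0
 a  0  1  1  1  1  1  1  1  1  1
 a  0  1  2  2  2  2  2  2  2  2
 a  0  1  2  2  2  2  2  2  2  2
 b  0  1  2  2  3  3  3  3  3  3
 a  0  1  2  2  3  3  3  3  3  3
 b  0  1  2  2  3  3  4  4  4  4
 b  0  1  2  2  3  3  4  4  5  5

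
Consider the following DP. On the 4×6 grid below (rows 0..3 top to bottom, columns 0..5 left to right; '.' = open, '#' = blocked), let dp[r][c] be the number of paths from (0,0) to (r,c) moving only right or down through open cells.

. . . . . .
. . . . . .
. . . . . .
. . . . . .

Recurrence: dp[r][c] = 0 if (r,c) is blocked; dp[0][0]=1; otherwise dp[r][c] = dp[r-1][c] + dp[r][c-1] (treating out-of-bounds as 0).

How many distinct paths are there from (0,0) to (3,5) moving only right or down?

56

r\c   0   1   2   3   4   5
  0   1   1   1   1   1   1
  1   1   2   3   4   5   6
  2   1   3   6  10  15  21
  3   1   4  10  20  35  56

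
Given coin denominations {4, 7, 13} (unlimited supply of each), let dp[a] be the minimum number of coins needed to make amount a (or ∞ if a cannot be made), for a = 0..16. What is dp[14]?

2

 a  0  1  2  3  4  5  6  7  8  9 10 11 12 13 14 15 16
dp  0  -  -  -  1  -  -  1  2  -  -  2  3  1  2  3  4
(- denotes ∞ / unreachable)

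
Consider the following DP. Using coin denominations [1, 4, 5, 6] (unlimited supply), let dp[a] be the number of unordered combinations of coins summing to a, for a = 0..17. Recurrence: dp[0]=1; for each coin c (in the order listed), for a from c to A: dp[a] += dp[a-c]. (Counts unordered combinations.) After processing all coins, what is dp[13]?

after  coin     0     1     2     3     4     5     6     7     8     9    10    11    12    13    14    15    16    17
          1     1     1     1     1     1     1     1     1     1     1     1     1     1     1     1     1     1     1
          4     1     1     1     1     2     2     2     2     3     3     3     3     4     4     4     4     5     5
          5     1     1     1     1     2     3     3     3     4     5     6     6     7     8     9    10    11    12
          6     1     1     1     1     2     3     4     4     5     6     8     9    11    12    14    16    19    21

12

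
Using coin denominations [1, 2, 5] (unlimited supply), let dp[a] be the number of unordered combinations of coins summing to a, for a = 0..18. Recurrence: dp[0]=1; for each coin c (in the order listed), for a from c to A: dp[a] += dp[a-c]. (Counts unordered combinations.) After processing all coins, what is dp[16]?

20

after  coin     0     1     2     3     4     5     6     7     8     9    10    11    12    13    14    15    16    17    18
          1     1     1     1     1     1     1     1     1     1     1     1     1     1     1     1     1     1     1     1
          2     1     1     2     2     3     3     4     4     5     5     6     6     7     7     8     8     9     9    10
          5     1     1     2     2     3     4     5     6     7     8    10    11    13    14    16    18    20    22    24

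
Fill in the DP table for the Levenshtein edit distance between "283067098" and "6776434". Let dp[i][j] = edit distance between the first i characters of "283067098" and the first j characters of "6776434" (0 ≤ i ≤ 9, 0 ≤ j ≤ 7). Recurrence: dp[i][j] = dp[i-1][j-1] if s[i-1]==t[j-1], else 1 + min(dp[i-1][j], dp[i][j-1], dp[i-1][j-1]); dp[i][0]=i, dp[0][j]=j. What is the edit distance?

8

   ''  6  7  7  6  4  3  4
''  0  1  2  3  4  5  6  7
 2  1  1  2  3  4  5  6  7
 8  2  2  2  3  4  5  6  7
 3  3  3  3  3  4  5  5  6
 0  4  4  4  4  4  5  6  6
 6  5  4  5  5  4  5  6  7
 7  6  5  4  5  5  5  6  7
 0  7  6  5  5  6  6  6  7
 9  8  7  6  6  6  7  7  7
 8  9  8  7  7  7  7  8  8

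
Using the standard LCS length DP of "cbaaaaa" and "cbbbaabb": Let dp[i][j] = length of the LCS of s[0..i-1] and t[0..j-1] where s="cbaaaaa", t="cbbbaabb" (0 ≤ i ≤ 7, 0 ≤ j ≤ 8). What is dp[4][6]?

   ''  c  b  b  b  a  a  b  b
''  0  0  0  0  0  0  0  0  0
 c  0  1  1  1  1  1  1  1  1
 b  0  1  2  2  2  2  2  2  2
 a  0  1  2  2  2  3  3  3  3
 a  0  1  2  2  2  3  4  4  4
 a  0  1  2  2  2  3  4  4  4
 a  0  1  2  2  2  3  4  4  4
 a  0  1  2  2  2  3  4  4  4

4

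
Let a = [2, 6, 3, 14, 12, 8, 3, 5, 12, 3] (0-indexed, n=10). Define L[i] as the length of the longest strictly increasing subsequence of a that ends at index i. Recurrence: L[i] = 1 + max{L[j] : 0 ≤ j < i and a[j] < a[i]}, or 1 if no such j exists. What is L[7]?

   i    0    1    2    3    4    5    6    7    8    9
a[i]    2    6    3   14   12    8    3    5   12    3
L[i]    1    2    2    3    3    3    2    3    4    2

3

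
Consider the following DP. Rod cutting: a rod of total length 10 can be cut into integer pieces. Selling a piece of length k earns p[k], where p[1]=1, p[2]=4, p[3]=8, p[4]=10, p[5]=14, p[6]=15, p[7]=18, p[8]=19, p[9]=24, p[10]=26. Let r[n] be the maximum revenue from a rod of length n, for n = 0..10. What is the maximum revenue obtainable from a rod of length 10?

28

   n    0    1    2    3    4    5    6    7    8    9   10
r[n]    0    1    4    8   10   14   16   18   22   24   28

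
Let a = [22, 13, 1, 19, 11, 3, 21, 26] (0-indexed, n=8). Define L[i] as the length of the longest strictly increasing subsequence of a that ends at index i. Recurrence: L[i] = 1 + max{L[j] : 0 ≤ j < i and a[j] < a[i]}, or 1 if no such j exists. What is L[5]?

   i    0    1    2    3    4    5    6    7
a[i]   22   13    1   19   11    3   21   26
L[i]    1    1    1    2    2    2    3    4

2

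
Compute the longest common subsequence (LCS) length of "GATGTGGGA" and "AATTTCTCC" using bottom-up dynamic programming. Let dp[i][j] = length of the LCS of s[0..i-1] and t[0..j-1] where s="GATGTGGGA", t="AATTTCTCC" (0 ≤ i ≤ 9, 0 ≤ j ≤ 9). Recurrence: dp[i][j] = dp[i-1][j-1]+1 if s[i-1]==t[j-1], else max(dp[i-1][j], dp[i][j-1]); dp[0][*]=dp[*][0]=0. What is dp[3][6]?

   ''  A  A  T  T  T  C  T  C  C
''  0  0  0  0  0  0  0  0  0  0
 G  0  0  0  0  0  0  0  0  0  0
 A  0  1  1  1  1  1  1  1  1  1
 T  0  1  1  2  2  2  2  2  2  2
 G  0  1  1  2  2  2  2  2  2  2
 T  0  1  1  2  3  3  3  3  3  3
 G  0  1  1  2  3  3  3  3  3  3
 G  0  1  1  2  3  3  3  3  3  3
 G  0  1  1  2  3  3  3  3  3  3
 A  0  1  2  2  3  3  3  3  3  3

2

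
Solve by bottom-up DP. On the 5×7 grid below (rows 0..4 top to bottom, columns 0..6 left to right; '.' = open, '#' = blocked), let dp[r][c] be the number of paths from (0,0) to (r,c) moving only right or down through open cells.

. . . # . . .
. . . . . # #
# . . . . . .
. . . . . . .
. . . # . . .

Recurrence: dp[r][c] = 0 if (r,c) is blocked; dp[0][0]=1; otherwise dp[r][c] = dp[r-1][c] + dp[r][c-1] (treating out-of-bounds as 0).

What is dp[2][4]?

11

r\c   0   1   2   3   4   5   6
  0   1   1   1   0   0   0   0
  1   1   2   3   3   3   0   0
  2   0   2   5   8  11  11  11
  3   0   2   7  15  26  37  48
  4   0   2   9   0  26  63 111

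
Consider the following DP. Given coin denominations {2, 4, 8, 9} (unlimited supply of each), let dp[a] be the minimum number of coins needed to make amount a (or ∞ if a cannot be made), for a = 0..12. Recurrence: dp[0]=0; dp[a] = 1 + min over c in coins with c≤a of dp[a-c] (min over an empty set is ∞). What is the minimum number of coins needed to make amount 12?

2

 a  0  1  2  3  4  5  6  7  8  9 10 11 12
dp  0  -  1  -  1  -  2  -  1  1  2  2  2
(- denotes ∞ / unreachable)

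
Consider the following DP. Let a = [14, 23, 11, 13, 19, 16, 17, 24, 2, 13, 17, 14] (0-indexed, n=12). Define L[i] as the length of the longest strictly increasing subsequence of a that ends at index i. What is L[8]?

   i    0    1    2    3    4    5    6    7    8    9   10   11
a[i]   14   23   11   13   19   16   17   24    2   13   17   14
L[i]    1    2    1    2    3    3    4    5    1    2    4    3

1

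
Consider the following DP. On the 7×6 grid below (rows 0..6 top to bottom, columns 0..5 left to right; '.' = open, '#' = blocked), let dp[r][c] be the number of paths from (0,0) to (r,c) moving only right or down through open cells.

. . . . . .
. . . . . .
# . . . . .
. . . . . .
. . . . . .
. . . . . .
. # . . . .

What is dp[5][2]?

r\c   0   1   2   3   4   5
  0   1   1   1   1   1   1
  1   1   2   3   4   5   6
  2   0   2   5   9  14  20
  3   0   2   7  16  30  50
  4   0   2   9  25  55 105
  5   0   2  11  36  91 196
  6   0   0  11  47 138 334

11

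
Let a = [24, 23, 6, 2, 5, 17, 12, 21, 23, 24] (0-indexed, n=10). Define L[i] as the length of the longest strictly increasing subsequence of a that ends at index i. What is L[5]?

3

   i    0    1    2    3    4    5    6    7    8    9
a[i]   24   23    6    2    5   17   12   21   23   24
L[i]    1    1    1    1    2    3    3    4    5    6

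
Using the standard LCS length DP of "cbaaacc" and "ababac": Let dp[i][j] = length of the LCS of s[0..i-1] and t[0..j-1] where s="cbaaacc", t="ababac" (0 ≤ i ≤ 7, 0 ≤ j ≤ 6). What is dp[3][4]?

2

   ''  a  b  a  b  a  c
''  0  0  0  0  0  0  0
 c  0  0  0  0  0  0  1
 b  0  0  1  1  1  1  1
 a  0  1  1  2  2  2  2
 a  0  1  1  2  2  3  3
 a  0  1  1  2  2  3  3
 c  0  1  1  2  2  3  4
 c  0  1  1  2  2  3  4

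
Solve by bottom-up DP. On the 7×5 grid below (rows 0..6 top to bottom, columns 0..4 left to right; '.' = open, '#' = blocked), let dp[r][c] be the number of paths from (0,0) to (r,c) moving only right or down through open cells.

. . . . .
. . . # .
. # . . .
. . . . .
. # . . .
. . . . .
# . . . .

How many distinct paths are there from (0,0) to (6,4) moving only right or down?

60

r\c   0   1   2   3   4
  0   1   1   1   1   1
  1   1   2   3   0   1
  2   1   0   3   3   4
  3   1   1   4   7  11
  4   1   0   4  11  22
  5   1   1   5  16  38
  6   0   1   6  22  60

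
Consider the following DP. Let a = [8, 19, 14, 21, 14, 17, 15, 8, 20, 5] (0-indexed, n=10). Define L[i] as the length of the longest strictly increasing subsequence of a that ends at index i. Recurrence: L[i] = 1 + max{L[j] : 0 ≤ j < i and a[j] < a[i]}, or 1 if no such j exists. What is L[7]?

   i    0    1    2    3    4    5    6    7    8    9
a[i]    8   19   14   21   14   17   15    8   20    5
L[i]    1    2    2    3    2    3    3    1    4    1

1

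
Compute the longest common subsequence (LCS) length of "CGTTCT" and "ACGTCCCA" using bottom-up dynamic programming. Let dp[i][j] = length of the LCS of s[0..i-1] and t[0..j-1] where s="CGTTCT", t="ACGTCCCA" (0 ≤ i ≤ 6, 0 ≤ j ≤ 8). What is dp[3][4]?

   ''  A  C  G  T  C  C  C  A
''  0  0  0  0  0  0  0  0  0
 C  0  0  1  1  1  1  1  1  1
 G  0  0  1  2  2  2  2  2  2
 T  0  0  1  2  3  3  3  3  3
 T  0  0  1  2  3  3  3  3  3
 C  0  0  1  2  3  4  4  4  4
 T  0  0  1  2  3  4  4  4  4

3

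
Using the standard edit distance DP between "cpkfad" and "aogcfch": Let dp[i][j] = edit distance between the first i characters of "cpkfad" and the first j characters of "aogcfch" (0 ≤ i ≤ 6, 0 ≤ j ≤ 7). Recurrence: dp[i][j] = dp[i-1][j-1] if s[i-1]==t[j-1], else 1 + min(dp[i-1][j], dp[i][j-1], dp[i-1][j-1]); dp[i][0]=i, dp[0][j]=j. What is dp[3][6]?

   ''  a  o  g  c  f  c  h
''  0  1  2  3  4  5  6  7
 c  1  1  2  3  3  4  5  6
 p  2  2  2  3  4  4  5  6
 k  3  3  3  3  4  5  5  6
 f  4  4  4  4  4  4  5  6
 a  5  4  5  5  5  5  5  6
 d  6  5  5  6  6  6  6  6

5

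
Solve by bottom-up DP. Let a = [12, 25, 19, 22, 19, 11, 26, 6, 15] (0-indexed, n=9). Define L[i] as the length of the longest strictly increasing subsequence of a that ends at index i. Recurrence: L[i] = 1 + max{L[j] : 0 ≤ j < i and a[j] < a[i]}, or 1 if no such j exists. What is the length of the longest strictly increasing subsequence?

4

   i    0    1    2    3    4    5    6    7    8
a[i]   12   25   19   22   19   11   26    6   15
L[i]    1    2    2    3    2    1    4    1    2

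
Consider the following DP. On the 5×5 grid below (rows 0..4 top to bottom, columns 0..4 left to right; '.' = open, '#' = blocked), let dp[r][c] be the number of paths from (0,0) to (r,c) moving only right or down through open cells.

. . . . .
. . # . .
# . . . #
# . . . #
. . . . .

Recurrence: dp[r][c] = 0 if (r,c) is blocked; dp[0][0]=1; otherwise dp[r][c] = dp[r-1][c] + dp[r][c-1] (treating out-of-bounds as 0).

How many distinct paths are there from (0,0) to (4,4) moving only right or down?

13

r\c   0   1   2   3   4
  0   1   1   1   1   1
  1   1   2   0   1   2
  2   0   2   2   3   0
  3   0   2   4   7   0
  4   0   2   6  13  13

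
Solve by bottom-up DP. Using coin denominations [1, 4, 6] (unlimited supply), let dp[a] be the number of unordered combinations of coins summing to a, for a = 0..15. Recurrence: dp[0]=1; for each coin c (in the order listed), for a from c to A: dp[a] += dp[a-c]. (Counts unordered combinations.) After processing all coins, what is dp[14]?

after  coin     0     1     2     3     4     5     6     7     8     9    10    11    12    13    14    15
          1     1     1     1     1     1     1     1     1     1     1     1     1     1     1     1     1
          4     1     1     1     1     2     2     2     2     3     3     3     3     4     4     4     4
          6     1     1     1     1     2     2     3     3     4     4     5     5     7     7     8     8

8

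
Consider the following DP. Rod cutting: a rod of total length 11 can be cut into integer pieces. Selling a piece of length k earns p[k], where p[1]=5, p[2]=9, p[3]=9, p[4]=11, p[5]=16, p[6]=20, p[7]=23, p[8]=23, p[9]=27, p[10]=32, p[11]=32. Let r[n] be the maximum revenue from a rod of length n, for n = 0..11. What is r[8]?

   n    0    1    2    3    4    5    6    7    8    9   10   11
r[n]    0    5   10   15   20   25   30   35   40   45   50   55

40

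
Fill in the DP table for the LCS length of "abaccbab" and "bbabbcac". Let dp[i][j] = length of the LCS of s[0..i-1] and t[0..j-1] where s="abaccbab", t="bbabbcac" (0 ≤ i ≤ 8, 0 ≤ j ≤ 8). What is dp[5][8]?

   ''  b  b  a  b  b  c  a  c
''  0  0  0  0  0  0  0  0  0
 a  0  0  0  1  1  1  1  1  1
 b  0  1  1  1  2  2  2  2  2
 a  0  1  1  2  2  2  2  3  3
 c  0  1  1  2  2  2  3  3  4
 c  0  1  1  2  2  2  3  3  4
 b  0  1  2  2  3  3  3  3  4
 a  0  1  2  3  3  3  3  4  4
 b  0  1  2  3  4  4  4  4  4

4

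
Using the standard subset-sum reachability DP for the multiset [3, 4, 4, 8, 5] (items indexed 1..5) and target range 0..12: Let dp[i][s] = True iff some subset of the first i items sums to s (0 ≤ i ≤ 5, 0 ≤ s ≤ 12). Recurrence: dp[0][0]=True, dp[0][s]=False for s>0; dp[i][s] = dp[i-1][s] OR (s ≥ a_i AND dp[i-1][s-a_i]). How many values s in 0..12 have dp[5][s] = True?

i\s   0   1   2   3   4   5   6   7   8   9  10  11  12
  0   T   F   F   F   F   F   F   F   F   F   F   F   F
  1   T   F   F   T   F   F   F   F   F   F   F   F   F
  2   T   F   F   T   T   F   F   T   F   F   F   F   F
  3   T   F   F   T   T   F   F   T   T   F   F   T   F
  4   T   F   F   T   T   F   F   T   T   F   F   T   T
  5   T   F   F   T   T   T   F   T   T   T   F   T   T

9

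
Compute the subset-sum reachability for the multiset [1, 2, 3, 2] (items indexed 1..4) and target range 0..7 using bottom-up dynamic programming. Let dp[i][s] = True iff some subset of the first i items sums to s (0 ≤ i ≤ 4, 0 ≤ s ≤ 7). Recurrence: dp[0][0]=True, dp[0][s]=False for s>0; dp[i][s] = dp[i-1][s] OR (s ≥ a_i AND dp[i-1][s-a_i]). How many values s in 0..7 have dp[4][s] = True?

8

i\s   0   1   2   3   4   5   6   7
  0   T   F   F   F   F   F   F   F
  1   T   T   F   F   F   F   F   F
  2   T   T   T   T   F   F   F   F
  3   T   T   T   T   T   T   T   F
  4   T   T   T   T   T   T   T   T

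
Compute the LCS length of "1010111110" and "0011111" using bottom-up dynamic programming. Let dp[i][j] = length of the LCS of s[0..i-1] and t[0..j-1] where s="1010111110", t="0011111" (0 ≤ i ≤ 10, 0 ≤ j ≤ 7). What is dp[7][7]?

   ''  0  0  1  1  1  1  1
''  0  0  0  0  0  0  0  0
 1  0  0  0  1  1  1  1  1
 0  0  1  1  1  1  1  1  1
 1  0  1  1  2  2  2  2  2
 0  0  1  2  2  2  2  2  2
 1  0  1  2  3  3  3  3  3
 1  0  1  2  3  4  4  4  4
 1  0  1  2  3  4  5  5  5
 1  0  1  2  3  4  5  6  6
 1  0  1  2  3  4  5  6  7
 0  0  1  2  3  4  5  6  7

5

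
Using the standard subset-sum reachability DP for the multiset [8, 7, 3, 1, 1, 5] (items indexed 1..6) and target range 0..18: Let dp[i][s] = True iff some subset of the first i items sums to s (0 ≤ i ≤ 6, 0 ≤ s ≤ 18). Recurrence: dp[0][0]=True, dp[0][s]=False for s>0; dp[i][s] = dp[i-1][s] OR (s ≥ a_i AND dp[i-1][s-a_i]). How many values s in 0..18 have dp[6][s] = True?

i\s   0   1   2   3   4   5   6   7   8   9  10  11  12  13  14  15  16  17  18
  0   T   F   F   F   F   F   F   F   F   F   F   F   F   F   F   F   F   F   F
  1   T   F   F   F   F   F   F   F   T   F   F   F   F   F   F   F   F   F   F
  2   T   F   F   F   F   F   F   T   T   F   F   F   F   F   F   T   F   F   F
  3   T   F   F   T   F   F   F   T   T   F   T   T   F   F   F   T   F   F   T
  4   T   T   F   T   T   F   F   T   T   T   T   T   T   F   F   T   T   F   T
  5   T   T   T   T   T   T   F   T   T   T   T   T   T   T   F   T   T   T   T
  6   T   T   T   T   T   T   T   T   T   T   T   T   T   T   T   T   T   T   T

19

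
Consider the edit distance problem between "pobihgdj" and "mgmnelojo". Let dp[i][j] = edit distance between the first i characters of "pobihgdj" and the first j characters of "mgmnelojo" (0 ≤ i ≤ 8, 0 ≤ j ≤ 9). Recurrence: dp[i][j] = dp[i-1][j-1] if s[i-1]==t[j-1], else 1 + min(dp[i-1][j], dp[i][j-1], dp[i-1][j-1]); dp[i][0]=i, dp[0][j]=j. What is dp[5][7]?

   ''  m  g  m  n  e  l  o  j  o
''  0  1  2  3  4  5  6  7  8  9
 p  1  1  2  3  4  5  6  7  8  9
 o  2  2  2  3  4  5  6  6  7  8
 b  3  3  3  3  4  5  6  7  7  8
 i  4  4  4  4  4  5  6  7  8  8
 h  5  5  5  5  5  5  6  7  8  9
 g  6  6  5  6  6  6  6  7  8  9
 d  7  7  6  6  7  7  7  7  8  9
 j  8  8  7  7  7  8  8  8  7  8

7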